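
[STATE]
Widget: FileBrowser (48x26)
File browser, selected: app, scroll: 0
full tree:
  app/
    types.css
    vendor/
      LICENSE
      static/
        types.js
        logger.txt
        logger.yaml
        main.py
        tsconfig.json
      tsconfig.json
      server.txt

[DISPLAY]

> [-] app/                                      
    types.css                                   
    [+] vendor/                                 
                                                
                                                
                                                
                                                
                                                
                                                
                                                
                                                
                                                
                                                
                                                
                                                
                                                
                                                
                                                
                                                
                                                
                                                
                                                
                                                
                                                
                                                
                                                


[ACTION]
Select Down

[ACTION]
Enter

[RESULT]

  [-] app/                                      
  > types.css                                   
    [+] vendor/                                 
                                                
                                                
                                                
                                                
                                                
                                                
                                                
                                                
                                                
                                                
                                                
                                                
                                                
                                                
                                                
                                                
                                                
                                                
                                                
                                                
                                                
                                                
                                                


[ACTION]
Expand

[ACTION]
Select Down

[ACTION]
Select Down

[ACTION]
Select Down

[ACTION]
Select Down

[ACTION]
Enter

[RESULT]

  [-] app/                                      
    types.css                                   
  > [-] vendor/                                 
      LICENSE                                   
      [+] static/                               
      tsconfig.json                             
      server.txt                                
                                                
                                                
                                                
                                                
                                                
                                                
                                                
                                                
                                                
                                                
                                                
                                                
                                                
                                                
                                                
                                                
                                                
                                                
                                                


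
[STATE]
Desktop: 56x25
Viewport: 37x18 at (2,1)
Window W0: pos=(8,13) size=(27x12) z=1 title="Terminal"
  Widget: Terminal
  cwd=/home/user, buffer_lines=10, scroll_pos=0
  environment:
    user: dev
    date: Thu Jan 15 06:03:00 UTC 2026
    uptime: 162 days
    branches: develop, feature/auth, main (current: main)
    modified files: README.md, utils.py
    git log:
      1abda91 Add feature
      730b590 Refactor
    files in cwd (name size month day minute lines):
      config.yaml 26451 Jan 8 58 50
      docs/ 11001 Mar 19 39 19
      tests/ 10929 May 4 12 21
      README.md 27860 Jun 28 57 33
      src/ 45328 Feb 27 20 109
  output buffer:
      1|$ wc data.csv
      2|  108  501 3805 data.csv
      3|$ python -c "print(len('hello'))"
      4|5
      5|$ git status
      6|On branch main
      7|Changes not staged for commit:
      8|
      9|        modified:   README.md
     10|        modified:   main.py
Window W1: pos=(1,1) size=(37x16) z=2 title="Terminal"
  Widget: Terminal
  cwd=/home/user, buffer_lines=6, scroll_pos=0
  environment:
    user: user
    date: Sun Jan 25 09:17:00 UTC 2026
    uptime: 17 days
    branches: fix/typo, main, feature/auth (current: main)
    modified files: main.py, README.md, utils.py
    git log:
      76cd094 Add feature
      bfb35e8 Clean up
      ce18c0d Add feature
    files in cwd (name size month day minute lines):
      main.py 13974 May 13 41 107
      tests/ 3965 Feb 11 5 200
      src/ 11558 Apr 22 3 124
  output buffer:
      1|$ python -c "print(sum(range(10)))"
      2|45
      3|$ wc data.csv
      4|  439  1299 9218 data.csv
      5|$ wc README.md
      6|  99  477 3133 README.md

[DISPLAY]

━━━━━━━━━━━━━━━━━━━━━━━━━━━━━━━━━━━┓ 
 Terminal                          ┃ 
───────────────────────────────────┨ 
$ python -c "print(sum(range(10)))"┃ 
45                                 ┃ 
$ wc data.csv                      ┃ 
  439  1299 9218 data.csv          ┃ 
$ wc README.md                     ┃ 
  99  477 3133 README.md           ┃ 
$ █                                ┃ 
                                   ┃ 
                                   ┃ 
                                   ┃ 
                                   ┃ 
                                   ┃ 
━━━━━━━━━━━━━━━━━━━━━━━━━━━━━━━━━━━┛ 
      ┃  108  501 3805 data.csv ┃    
      ┃$ python -c "print(len('h┃    


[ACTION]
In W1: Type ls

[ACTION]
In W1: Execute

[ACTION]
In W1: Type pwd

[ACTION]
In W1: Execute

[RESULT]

━━━━━━━━━━━━━━━━━━━━━━━━━━━━━━━━━━━┓ 
 Terminal                          ┃ 
───────────────────────────────────┨ 
$ python -c "print(sum(range(10)))"┃ 
45                                 ┃ 
$ wc data.csv                      ┃ 
  439  1299 9218 data.csv          ┃ 
$ wc README.md                     ┃ 
  99  477 3133 README.md           ┃ 
$ ls                               ┃ 
main.py  tests/  src/              ┃ 
$ pwd                              ┃ 
/home/user                         ┃ 
$ █                                ┃ 
                                   ┃ 
━━━━━━━━━━━━━━━━━━━━━━━━━━━━━━━━━━━┛ 
      ┃  108  501 3805 data.csv ┃    
      ┃$ python -c "print(len('h┃    


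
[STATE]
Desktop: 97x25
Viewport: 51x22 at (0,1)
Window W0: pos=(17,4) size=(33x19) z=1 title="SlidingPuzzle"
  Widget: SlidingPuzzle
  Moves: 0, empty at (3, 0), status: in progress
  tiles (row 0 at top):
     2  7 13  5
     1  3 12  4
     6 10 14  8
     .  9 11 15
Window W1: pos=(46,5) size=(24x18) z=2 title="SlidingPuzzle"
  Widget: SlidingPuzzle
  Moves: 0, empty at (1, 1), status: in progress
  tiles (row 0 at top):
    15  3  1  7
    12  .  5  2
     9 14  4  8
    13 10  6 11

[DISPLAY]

                                                   
                                                   
                                                   
                 ┏━━━━━━━━━━━━━━━━━━━━━━━━━━━━━━━┓ 
                 ┃ SlidingPuzzle              ┏━━━━
                 ┠────────────────────────────┃ Sli
                 ┃┌────┬────┬────┬────┐       ┠────
                 ┃│  2 │  7 │ 13 │  5 │       ┃┌───
                 ┃├────┼────┼────┼────┤       ┃│ 15
                 ┃│  1 │  3 │ 12 │  4 │       ┃├───
                 ┃├────┼────┼────┼────┤       ┃│ 12
                 ┃│  6 │ 10 │ 14 │  8 │       ┃├───
                 ┃├────┼────┼────┼────┤       ┃│  9
                 ┃│    │  9 │ 11 │ 15 │       ┃├───
                 ┃└────┴────┴────┴────┘       ┃│ 13
                 ┃Moves: 0                    ┃└───
                 ┃                            ┃Move
                 ┃                            ┃    
                 ┃                            ┃    
                 ┃                            ┃    
                 ┃                            ┃    
                 ┗━━━━━━━━━━━━━━━━━━━━━━━━━━━━┗━━━━


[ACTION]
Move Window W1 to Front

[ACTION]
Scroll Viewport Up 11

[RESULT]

                                                   
                                                   
                                                   
                                                   
                 ┏━━━━━━━━━━━━━━━━━━━━━━━━━━━━━━━┓ 
                 ┃ SlidingPuzzle              ┏━━━━
                 ┠────────────────────────────┃ Sli
                 ┃┌────┬────┬────┬────┐       ┠────
                 ┃│  2 │  7 │ 13 │  5 │       ┃┌───
                 ┃├────┼────┼────┼────┤       ┃│ 15
                 ┃│  1 │  3 │ 12 │  4 │       ┃├───
                 ┃├────┼────┼────┼────┤       ┃│ 12
                 ┃│  6 │ 10 │ 14 │  8 │       ┃├───
                 ┃├────┼────┼────┼────┤       ┃│  9
                 ┃│    │  9 │ 11 │ 15 │       ┃├───
                 ┃└────┴────┴────┴────┘       ┃│ 13
                 ┃Moves: 0                    ┃└───
                 ┃                            ┃Move
                 ┃                            ┃    
                 ┃                            ┃    
                 ┃                            ┃    
                 ┃                            ┃    


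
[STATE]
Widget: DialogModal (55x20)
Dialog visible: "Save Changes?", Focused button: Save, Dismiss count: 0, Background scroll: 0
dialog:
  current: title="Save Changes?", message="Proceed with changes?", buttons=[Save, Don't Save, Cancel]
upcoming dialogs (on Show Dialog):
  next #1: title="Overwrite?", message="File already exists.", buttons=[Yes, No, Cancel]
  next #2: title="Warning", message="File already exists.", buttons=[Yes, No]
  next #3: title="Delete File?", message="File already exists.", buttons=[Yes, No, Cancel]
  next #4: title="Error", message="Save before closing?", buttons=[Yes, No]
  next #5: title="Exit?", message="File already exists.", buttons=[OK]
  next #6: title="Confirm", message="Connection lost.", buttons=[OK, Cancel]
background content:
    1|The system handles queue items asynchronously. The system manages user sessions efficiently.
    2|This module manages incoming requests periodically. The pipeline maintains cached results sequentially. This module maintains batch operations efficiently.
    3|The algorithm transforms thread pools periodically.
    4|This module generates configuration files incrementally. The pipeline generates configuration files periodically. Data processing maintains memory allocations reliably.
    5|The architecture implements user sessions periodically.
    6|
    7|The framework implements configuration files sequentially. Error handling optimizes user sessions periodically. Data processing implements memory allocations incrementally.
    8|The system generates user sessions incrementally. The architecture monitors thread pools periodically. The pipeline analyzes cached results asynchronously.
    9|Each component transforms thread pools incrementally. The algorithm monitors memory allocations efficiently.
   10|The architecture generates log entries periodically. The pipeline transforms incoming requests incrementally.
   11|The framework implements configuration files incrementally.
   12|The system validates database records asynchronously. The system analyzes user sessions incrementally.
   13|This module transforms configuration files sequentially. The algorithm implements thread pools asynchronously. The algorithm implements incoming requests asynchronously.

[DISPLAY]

The system handles queue items asynchronously. The syst
This module manages incoming requests periodically. The
The algorithm transforms thread pools periodically.    
This module generates configuration files incrementally
The architecture implements user sessions periodically.
                                                       
The framework implements configuration files sequential
The system ┌──────────────────────────────┐tally. The a
Each compon│        Save Changes?         │ementally. T
The archite│    Proceed with changes?     │odically. Th
The framewo│ [Save]  Don't Save   Cancel  │s incrementa
The system └──────────────────────────────┘hronously. T
This module transforms configuration files sequentially
                                                       
                                                       
                                                       
                                                       
                                                       
                                                       
                                                       


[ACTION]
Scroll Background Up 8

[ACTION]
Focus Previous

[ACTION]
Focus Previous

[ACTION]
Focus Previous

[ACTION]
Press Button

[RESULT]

The system handles queue items asynchronously. The syst
This module manages incoming requests periodically. The
The algorithm transforms thread pools periodically.    
This module generates configuration files incrementally
The architecture implements user sessions periodically.
                                                       
The framework implements configuration files sequential
The system generates user sessions incrementally. The a
Each component transforms thread pools incrementally. T
The architecture generates log entries periodically. Th
The framework implements configuration files incrementa
The system validates database records asynchronously. T
This module transforms configuration files sequentially
                                                       
                                                       
                                                       
                                                       
                                                       
                                                       
                                                       


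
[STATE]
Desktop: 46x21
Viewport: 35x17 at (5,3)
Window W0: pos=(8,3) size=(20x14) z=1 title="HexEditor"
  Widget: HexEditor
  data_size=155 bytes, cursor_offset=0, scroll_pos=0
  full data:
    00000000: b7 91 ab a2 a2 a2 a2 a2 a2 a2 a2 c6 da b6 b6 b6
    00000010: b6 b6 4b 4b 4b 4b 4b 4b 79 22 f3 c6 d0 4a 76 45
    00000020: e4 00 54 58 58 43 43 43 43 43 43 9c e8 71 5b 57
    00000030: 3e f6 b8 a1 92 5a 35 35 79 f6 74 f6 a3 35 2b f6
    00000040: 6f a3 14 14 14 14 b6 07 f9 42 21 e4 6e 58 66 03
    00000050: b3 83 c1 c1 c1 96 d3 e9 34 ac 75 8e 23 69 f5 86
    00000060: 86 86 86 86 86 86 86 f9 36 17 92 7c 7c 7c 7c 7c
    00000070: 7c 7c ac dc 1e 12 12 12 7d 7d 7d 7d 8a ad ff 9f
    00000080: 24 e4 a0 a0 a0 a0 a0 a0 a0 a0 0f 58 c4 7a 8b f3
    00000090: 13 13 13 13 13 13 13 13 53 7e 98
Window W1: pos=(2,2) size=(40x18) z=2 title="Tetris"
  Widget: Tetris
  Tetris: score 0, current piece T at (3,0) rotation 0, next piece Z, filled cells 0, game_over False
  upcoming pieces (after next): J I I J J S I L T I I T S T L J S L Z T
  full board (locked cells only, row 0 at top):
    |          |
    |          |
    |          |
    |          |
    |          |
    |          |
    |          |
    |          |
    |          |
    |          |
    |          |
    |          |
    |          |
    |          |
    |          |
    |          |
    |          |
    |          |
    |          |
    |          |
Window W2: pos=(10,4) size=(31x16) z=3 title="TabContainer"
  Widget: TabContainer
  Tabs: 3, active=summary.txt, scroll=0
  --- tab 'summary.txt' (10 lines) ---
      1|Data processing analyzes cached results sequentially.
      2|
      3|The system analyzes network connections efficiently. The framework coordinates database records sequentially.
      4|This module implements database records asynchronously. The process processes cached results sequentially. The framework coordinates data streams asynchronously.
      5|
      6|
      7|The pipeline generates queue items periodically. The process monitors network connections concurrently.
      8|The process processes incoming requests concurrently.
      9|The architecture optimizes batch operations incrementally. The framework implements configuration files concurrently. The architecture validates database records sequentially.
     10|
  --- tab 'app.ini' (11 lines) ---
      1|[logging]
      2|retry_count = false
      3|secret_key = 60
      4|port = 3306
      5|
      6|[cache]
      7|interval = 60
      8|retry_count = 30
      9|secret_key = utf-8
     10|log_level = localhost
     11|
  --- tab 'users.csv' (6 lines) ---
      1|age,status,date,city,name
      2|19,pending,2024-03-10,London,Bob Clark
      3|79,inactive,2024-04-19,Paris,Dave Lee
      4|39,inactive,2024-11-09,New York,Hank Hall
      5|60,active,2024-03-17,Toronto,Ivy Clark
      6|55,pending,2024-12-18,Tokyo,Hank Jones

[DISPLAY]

etris                              
─────┏━━━━━━━━━━━━━━━━━━━━━━━━━━━━━
     ┃ TabContainer                
     ┠─────────────────────────────
     ┃[summary.txt]│ app.ini │ user
     ┃─────────────────────────────
     ┃Data processing analyzes cach
     ┃                             
     ┃The system analyzes network c
     ┃This module implements databa
     ┃                             
     ┃                             
     ┃The pipeline generates queue 
     ┃The process processes incomin
     ┃The architecture optimizes ba
     ┃                             
━━━━━┗━━━━━━━━━━━━━━━━━━━━━━━━━━━━━


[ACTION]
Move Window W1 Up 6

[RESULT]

        │Next:                     
     ┏━━━━━━━━━━━━━━━━━━━━━━━━━━━━━
     ┃ TabContainer                
     ┠─────────────────────────────
     ┃[summary.txt]│ app.ini │ user
     ┃─────────────────────────────
     ┃Data processing analyzes cach
     ┃                             
     ┃The system analyzes network c
     ┃This module implements databa
     ┃                             
     ┃                             
     ┃The pipeline generates queue 
     ┃The process processes incomin
━━━━━┃The architecture optimizes ba
     ┃                             
     ┗━━━━━━━━━━━━━━━━━━━━━━━━━━━━━


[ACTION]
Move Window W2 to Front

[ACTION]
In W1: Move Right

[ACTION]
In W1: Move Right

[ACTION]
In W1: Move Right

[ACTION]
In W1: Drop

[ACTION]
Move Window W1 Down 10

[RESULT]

━━━━━━━━━━━━━━━━━━━━━━━━━━━━━━━━━━━
etris┏━━━━━━━━━━━━━━━━━━━━━━━━━━━━━
─────┃ TabContainer                
     ┠─────────────────────────────
     ┃[summary.txt]│ app.ini │ user
     ┃─────────────────────────────
     ┃Data processing analyzes cach
     ┃                             
     ┃The system analyzes network c
     ┃This module implements databa
     ┃                             
     ┃                             
     ┃The pipeline generates queue 
     ┃The process processes incomin
     ┃The architecture optimizes ba
     ┃                             
     ┗━━━━━━━━━━━━━━━━━━━━━━━━━━━━━


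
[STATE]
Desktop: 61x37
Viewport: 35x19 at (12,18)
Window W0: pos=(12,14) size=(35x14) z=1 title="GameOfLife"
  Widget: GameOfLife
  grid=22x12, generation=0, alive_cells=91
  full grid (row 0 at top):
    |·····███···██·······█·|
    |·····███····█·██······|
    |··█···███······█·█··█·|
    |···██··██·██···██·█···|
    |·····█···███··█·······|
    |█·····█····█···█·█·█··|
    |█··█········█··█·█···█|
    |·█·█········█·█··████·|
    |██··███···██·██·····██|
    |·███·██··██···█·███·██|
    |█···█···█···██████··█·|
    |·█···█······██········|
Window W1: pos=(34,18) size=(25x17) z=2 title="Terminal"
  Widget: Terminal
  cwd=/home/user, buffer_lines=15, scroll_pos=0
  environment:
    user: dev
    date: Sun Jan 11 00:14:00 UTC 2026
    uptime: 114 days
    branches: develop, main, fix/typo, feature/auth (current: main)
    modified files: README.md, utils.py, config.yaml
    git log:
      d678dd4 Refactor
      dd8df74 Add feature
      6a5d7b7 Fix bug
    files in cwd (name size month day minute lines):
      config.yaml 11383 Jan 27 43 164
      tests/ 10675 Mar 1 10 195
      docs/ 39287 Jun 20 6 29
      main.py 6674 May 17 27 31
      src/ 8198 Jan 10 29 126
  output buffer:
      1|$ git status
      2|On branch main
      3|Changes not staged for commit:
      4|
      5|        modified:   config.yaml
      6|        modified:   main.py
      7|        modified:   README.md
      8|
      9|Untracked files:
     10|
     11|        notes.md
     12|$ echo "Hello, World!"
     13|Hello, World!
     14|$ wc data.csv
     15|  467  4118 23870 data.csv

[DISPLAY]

┃·····███····█·██·····┏━━━━━━━━━━━━
┃··█···███······█·█··█┃ Terminal   
┃···██··██·██···██·█··┠────────────
┃·····█···███··█······┃$ git status
┃█·····█····█···█·█·█·┃On branch ma
┃█··█········█··█·█···┃Changes not 
┃·█·█········█·█··████┃            
┃██··███···██·██·····█┃        modi
┃·███·██··██···█·███·█┃        modi
┗━━━━━━━━━━━━━━━━━━━━━┃        modi
                      ┃            
                      ┃Untracked fi
                      ┃            
                      ┃        note
                      ┃$ echo "Hell
                      ┃Hello, World
                      ┗━━━━━━━━━━━━
                                   
                                   


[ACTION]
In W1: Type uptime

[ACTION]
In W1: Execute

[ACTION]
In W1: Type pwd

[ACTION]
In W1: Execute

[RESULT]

┃·····███····█·██·····┏━━━━━━━━━━━━
┃··█···███······█·█··█┃ Terminal   
┃···██··██·██···██·█··┠────────────
┃·····█···███··█······┃            
┃█·····█····█···█·█·█·┃Untracked fi
┃█··█········█··█·█···┃            
┃·█·█········█·█··████┃        note
┃██··███···██·██·····█┃$ echo "Hell
┃·███·██··██···█·███·█┃Hello, World
┗━━━━━━━━━━━━━━━━━━━━━┃$ wc data.cs
                      ┃  467  4118 
                      ┃$ uptime    
                      ┃ 10:00  up 1
                      ┃$ pwd       
                      ┃/home/user  
                      ┃$ █         
                      ┗━━━━━━━━━━━━
                                   
                                   


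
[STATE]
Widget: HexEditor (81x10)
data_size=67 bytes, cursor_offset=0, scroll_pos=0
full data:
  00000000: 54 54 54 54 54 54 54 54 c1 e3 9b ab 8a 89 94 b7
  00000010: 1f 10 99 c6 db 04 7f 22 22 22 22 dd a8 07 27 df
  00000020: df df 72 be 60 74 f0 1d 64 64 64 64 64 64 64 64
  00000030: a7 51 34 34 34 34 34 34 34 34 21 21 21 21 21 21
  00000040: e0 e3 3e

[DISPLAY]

00000000  54 54 54 54 54 54 54 54  c1 e3 9b ab 8a 89 94 b7  |TTTTTTTT........|   
00000010  1f 10 99 c6 db 04 7f 22  22 22 22 dd a8 07 27 df  |.......""""...'.|   
00000020  df df 72 be 60 74 f0 1d  64 64 64 64 64 64 64 64  |..r.`t..dddddddd|   
00000030  a7 51 34 34 34 34 34 34  34 34 21 21 21 21 21 21  |.Q44444444!!!!!!|   
00000040  e0 e3 3e                                          |..>             |   
                                                                                 
                                                                                 
                                                                                 
                                                                                 
                                                                                 


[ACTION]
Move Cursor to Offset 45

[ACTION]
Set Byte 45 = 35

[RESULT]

00000000  54 54 54 54 54 54 54 54  c1 e3 9b ab 8a 89 94 b7  |TTTTTTTT........|   
00000010  1f 10 99 c6 db 04 7f 22  22 22 22 dd a8 07 27 df  |.......""""...'.|   
00000020  df df 72 be 60 74 f0 1d  64 64 64 64 64 35 64 64  |..r.`t..ddddd5dd|   
00000030  a7 51 34 34 34 34 34 34  34 34 21 21 21 21 21 21  |.Q44444444!!!!!!|   
00000040  e0 e3 3e                                          |..>             |   
                                                                                 
                                                                                 
                                                                                 
                                                                                 
                                                                                 


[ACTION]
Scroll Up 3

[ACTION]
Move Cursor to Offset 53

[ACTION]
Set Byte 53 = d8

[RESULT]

00000000  54 54 54 54 54 54 54 54  c1 e3 9b ab 8a 89 94 b7  |TTTTTTTT........|   
00000010  1f 10 99 c6 db 04 7f 22  22 22 22 dd a8 07 27 df  |.......""""...'.|   
00000020  df df 72 be 60 74 f0 1d  64 64 64 64 64 35 64 64  |..r.`t..ddddd5dd|   
00000030  a7 51 34 34 34 D8 34 34  34 34 21 21 21 21 21 21  |.Q444.4444!!!!!!|   
00000040  e0 e3 3e                                          |..>             |   
                                                                                 
                                                                                 
                                                                                 
                                                                                 
                                                                                 


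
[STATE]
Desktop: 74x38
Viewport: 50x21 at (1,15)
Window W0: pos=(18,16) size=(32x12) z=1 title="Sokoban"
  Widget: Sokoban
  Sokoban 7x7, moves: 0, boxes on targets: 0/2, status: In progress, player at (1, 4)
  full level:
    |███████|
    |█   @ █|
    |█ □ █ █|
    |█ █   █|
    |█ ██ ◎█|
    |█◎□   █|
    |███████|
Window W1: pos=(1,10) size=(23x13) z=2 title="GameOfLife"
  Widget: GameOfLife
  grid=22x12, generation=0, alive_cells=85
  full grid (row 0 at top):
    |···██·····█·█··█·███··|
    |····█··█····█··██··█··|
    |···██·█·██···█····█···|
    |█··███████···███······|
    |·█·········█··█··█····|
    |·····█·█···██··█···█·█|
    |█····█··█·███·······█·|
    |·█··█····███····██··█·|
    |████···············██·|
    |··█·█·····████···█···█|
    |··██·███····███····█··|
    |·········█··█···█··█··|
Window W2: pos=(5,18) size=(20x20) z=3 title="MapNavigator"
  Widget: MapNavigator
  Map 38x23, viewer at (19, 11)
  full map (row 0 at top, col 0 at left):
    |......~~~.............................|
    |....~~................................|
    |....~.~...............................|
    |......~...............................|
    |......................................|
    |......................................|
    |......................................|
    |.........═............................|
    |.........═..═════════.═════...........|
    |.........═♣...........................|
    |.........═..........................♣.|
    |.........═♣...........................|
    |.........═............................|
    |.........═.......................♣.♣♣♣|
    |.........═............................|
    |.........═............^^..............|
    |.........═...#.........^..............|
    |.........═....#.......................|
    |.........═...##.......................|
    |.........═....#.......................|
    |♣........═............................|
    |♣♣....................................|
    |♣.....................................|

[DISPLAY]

┃█··███████···███·····┃                           
┃·█·········█··█··█···┃━━━━━━━━━━━━━━━━━━━━━━━━━┓ 
┃·····█·█···██··█···█·┃ban                      ┃ 
┃█··┏━━━━━━━━━━━━━━━━━━┓────────────────────────┨ 
┃·█·┃ MapNavigator     ┃█                       ┃ 
┃███┠──────────────────┨█                       ┃ 
┃··█┃..................┃█                       ┃ 
┗━━━┃..................┃█                       ┃ 
    ┃..................┃█                       ┃ 
    ┃..................┃█                       ┃ 
    ┃..................┃█                       ┃ 
    ┃..═════════.═════.┃ 0  0/2                 ┃ 
    ┃♣.................┃━━━━━━━━━━━━━━━━━━━━━━━━┛ 
    ┃..................┃                          
    ┃♣........@........┃                          
    ┃..................┃                          
    ┃..................┃                          
    ┃..................┃                          
    ┃............^^....┃                          
    ┃...#.........^....┃                          
    ┃....#.............┃                          


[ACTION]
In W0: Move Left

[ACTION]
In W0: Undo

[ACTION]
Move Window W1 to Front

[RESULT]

┃█··███████···███·····┃                           
┃·█·········█··█··█···┃━━━━━━━━━━━━━━━━━━━━━━━━━┓ 
┃·····█·█···██··█···█·┃ban                      ┃ 
┃█····█··█·███·······█┃┓────────────────────────┨ 
┃·█··█····███····██··█┃┃█                       ┃ 
┃████···············██┃┨█                       ┃ 
┃··█·█·····████···█···┃┃█                       ┃ 
┗━━━━━━━━━━━━━━━━━━━━━┛┃█                       ┃ 
    ┃..................┃█                       ┃ 
    ┃..................┃█                       ┃ 
    ┃..................┃█                       ┃ 
    ┃..═════════.═════.┃ 0  0/2                 ┃ 
    ┃♣.................┃━━━━━━━━━━━━━━━━━━━━━━━━┛ 
    ┃..................┃                          
    ┃♣........@........┃                          
    ┃..................┃                          
    ┃..................┃                          
    ┃..................┃                          
    ┃............^^....┃                          
    ┃...#.........^....┃                          
    ┃....#.............┃                          


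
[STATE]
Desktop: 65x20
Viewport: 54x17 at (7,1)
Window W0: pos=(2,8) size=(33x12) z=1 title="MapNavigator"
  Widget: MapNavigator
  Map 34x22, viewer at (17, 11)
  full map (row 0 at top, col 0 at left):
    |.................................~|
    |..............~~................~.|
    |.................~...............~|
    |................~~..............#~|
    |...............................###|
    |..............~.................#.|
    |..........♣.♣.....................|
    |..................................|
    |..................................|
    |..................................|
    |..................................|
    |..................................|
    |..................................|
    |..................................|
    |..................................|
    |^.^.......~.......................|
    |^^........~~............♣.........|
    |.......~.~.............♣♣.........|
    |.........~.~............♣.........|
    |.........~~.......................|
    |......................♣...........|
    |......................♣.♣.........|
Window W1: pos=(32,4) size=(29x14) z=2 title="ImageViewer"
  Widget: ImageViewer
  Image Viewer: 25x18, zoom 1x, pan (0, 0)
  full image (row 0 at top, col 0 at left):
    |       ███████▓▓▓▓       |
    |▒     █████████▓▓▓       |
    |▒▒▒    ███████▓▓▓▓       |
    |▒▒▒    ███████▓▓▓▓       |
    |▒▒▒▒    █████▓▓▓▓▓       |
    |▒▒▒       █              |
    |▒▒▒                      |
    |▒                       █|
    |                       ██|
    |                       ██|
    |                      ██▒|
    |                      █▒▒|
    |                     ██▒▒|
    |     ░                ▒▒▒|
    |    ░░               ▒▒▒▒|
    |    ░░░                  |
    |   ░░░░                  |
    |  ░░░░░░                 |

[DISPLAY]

                                                      
                                                      
                                                      
                         ┏━━━━━━━━━━━━━━━━━━━━━━━━━━━┓
                         ┃ ImageViewer               ┃
                         ┠───────────────────────────┨
                         ┃       ███████▓▓▓▓         ┃
━━━━━━━━━━━━━━━━━━━━━━━━━┃▒     █████████▓▓▓         ┃
Navigator                ┃▒▒▒    ███████▓▓▓▓         ┃
─────────────────────────┃▒▒▒    ███████▓▓▓▓         ┃
.........................┃▒▒▒▒    █████▓▓▓▓▓         ┃
.........................┃▒▒▒       █                ┃
.........................┃▒▒▒                        ┃
.........................┃▒                       █  ┃
...........@.............┃                       ██  ┃
.........................┃                       ██  ┃
.........................┗━━━━━━━━━━━━━━━━━━━━━━━━━━━┛


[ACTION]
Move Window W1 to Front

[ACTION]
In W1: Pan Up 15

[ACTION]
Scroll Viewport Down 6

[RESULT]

                                                      
                         ┏━━━━━━━━━━━━━━━━━━━━━━━━━━━┓
                         ┃ ImageViewer               ┃
                         ┠───────────────────────────┨
                         ┃       ███████▓▓▓▓         ┃
━━━━━━━━━━━━━━━━━━━━━━━━━┃▒     █████████▓▓▓         ┃
Navigator                ┃▒▒▒    ███████▓▓▓▓         ┃
─────────────────────────┃▒▒▒    ███████▓▓▓▓         ┃
.........................┃▒▒▒▒    █████▓▓▓▓▓         ┃
.........................┃▒▒▒       █                ┃
.........................┃▒▒▒                        ┃
.........................┃▒                       █  ┃
...........@.............┃                       ██  ┃
.........................┃                       ██  ┃
.........................┗━━━━━━━━━━━━━━━━━━━━━━━━━━━┛
...........................┃                          
━━━━━━━━━━━━━━━━━━━━━━━━━━━┛                          


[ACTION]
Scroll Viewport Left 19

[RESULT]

                                                      
                                ┏━━━━━━━━━━━━━━━━━━━━━
                                ┃ ImageViewer         
                                ┠─────────────────────
                                ┃       ███████▓▓▓▓   
  ┏━━━━━━━━━━━━━━━━━━━━━━━━━━━━━┃▒     █████████▓▓▓   
  ┃ MapNavigator                ┃▒▒▒    ███████▓▓▓▓   
  ┠─────────────────────────────┃▒▒▒    ███████▓▓▓▓   
  ┃.............................┃▒▒▒▒    █████▓▓▓▓▓   
  ┃.............................┃▒▒▒       █          
  ┃.............................┃▒▒▒                  
  ┃.............................┃▒                    
  ┃...............@.............┃                     
  ┃.............................┃                     
  ┃.............................┗━━━━━━━━━━━━━━━━━━━━━
  ┃...............................┃                   
  ┗━━━━━━━━━━━━━━━━━━━━━━━━━━━━━━━┛                   
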